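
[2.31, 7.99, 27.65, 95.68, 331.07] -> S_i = 2.31*3.46^i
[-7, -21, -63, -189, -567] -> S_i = -7*3^i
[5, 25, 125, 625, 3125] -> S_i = 5*5^i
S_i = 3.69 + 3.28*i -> [3.69, 6.97, 10.25, 13.53, 16.81]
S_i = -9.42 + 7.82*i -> [-9.42, -1.6, 6.22, 14.04, 21.86]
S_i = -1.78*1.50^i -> [-1.78, -2.67, -4.0, -6.01, -9.01]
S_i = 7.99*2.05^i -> [7.99, 16.38, 33.58, 68.83, 141.11]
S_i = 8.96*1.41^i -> [8.96, 12.63, 17.81, 25.12, 35.41]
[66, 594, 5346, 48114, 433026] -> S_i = 66*9^i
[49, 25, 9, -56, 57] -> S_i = Random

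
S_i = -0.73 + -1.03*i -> [-0.73, -1.76, -2.79, -3.82, -4.85]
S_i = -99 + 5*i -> [-99, -94, -89, -84, -79]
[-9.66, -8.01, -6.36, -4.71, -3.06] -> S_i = -9.66 + 1.65*i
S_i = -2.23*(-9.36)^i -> [-2.23, 20.87, -195.37, 1828.66, -17116.24]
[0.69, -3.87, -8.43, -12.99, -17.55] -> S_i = 0.69 + -4.56*i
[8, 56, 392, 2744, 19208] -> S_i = 8*7^i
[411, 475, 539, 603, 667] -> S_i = 411 + 64*i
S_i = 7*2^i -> [7, 14, 28, 56, 112]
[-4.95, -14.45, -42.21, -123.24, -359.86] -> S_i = -4.95*2.92^i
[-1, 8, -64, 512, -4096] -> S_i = -1*-8^i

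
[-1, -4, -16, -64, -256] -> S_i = -1*4^i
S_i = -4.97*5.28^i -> [-4.97, -26.24, -138.56, -731.57, -3862.71]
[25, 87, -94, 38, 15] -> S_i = Random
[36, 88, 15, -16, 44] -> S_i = Random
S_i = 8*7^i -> [8, 56, 392, 2744, 19208]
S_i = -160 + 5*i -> [-160, -155, -150, -145, -140]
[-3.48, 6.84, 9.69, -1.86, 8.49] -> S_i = Random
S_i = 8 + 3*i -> [8, 11, 14, 17, 20]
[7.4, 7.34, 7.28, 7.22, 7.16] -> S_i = 7.40 + -0.06*i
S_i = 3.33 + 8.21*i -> [3.33, 11.54, 19.75, 27.96, 36.17]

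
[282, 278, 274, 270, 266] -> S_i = 282 + -4*i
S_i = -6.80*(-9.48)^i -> [-6.8, 64.46, -611.12, 5793.41, -54921.48]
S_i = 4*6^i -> [4, 24, 144, 864, 5184]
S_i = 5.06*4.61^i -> [5.06, 23.33, 107.54, 495.74, 2285.36]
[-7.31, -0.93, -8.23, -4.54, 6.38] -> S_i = Random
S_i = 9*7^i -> [9, 63, 441, 3087, 21609]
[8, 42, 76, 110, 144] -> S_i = 8 + 34*i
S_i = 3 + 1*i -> [3, 4, 5, 6, 7]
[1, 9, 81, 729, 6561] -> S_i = 1*9^i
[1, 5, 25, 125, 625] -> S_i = 1*5^i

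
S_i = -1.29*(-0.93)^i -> [-1.29, 1.2, -1.12, 1.04, -0.96]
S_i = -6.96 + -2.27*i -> [-6.96, -9.23, -11.5, -13.77, -16.04]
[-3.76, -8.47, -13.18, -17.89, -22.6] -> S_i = -3.76 + -4.71*i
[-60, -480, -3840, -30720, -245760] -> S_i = -60*8^i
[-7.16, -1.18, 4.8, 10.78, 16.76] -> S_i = -7.16 + 5.98*i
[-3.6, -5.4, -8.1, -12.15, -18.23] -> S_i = -3.60*1.50^i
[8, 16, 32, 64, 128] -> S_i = 8*2^i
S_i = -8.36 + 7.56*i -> [-8.36, -0.8, 6.76, 14.32, 21.88]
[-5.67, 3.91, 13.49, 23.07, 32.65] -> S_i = -5.67 + 9.58*i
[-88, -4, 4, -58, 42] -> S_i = Random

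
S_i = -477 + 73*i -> [-477, -404, -331, -258, -185]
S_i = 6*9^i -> [6, 54, 486, 4374, 39366]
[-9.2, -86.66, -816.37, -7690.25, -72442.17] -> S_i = -9.20*9.42^i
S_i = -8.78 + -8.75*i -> [-8.78, -17.53, -26.28, -35.03, -43.78]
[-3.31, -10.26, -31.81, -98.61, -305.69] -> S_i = -3.31*3.10^i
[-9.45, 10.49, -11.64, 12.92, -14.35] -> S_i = -9.45*(-1.11)^i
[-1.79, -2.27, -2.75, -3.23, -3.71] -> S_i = -1.79 + -0.48*i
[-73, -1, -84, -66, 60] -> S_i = Random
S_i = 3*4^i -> [3, 12, 48, 192, 768]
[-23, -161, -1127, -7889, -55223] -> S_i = -23*7^i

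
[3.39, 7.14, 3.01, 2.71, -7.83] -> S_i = Random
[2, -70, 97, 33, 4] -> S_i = Random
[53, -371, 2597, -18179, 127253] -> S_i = 53*-7^i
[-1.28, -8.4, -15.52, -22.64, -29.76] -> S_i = -1.28 + -7.12*i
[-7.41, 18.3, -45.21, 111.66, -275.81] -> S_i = -7.41*(-2.47)^i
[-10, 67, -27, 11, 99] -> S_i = Random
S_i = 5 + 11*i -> [5, 16, 27, 38, 49]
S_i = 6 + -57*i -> [6, -51, -108, -165, -222]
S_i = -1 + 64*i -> [-1, 63, 127, 191, 255]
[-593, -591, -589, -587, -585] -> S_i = -593 + 2*i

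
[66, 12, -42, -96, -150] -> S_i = 66 + -54*i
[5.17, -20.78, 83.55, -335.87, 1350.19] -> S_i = 5.17*(-4.02)^i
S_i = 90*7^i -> [90, 630, 4410, 30870, 216090]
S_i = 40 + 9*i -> [40, 49, 58, 67, 76]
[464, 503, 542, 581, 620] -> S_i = 464 + 39*i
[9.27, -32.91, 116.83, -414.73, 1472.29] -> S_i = 9.27*(-3.55)^i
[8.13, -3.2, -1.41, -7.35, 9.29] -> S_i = Random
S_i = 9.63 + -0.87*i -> [9.63, 8.76, 7.89, 7.02, 6.15]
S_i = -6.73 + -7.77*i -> [-6.73, -14.5, -22.27, -30.04, -37.81]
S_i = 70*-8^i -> [70, -560, 4480, -35840, 286720]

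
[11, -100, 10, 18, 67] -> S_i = Random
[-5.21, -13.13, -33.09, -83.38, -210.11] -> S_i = -5.21*2.52^i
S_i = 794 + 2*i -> [794, 796, 798, 800, 802]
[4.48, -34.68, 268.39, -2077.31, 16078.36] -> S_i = 4.48*(-7.74)^i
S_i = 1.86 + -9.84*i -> [1.86, -7.98, -17.82, -27.66, -37.5]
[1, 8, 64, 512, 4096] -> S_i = 1*8^i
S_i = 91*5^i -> [91, 455, 2275, 11375, 56875]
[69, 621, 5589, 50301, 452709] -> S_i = 69*9^i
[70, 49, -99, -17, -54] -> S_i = Random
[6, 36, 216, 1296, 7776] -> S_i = 6*6^i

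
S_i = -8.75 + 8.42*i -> [-8.75, -0.33, 8.09, 16.51, 24.93]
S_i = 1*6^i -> [1, 6, 36, 216, 1296]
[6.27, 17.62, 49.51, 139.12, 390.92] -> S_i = 6.27*2.81^i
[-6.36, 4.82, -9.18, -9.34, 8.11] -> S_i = Random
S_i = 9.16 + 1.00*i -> [9.16, 10.16, 11.16, 12.16, 13.16]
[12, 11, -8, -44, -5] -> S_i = Random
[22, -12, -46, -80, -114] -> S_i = 22 + -34*i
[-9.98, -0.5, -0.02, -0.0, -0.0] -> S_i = -9.98*0.05^i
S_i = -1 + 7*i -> [-1, 6, 13, 20, 27]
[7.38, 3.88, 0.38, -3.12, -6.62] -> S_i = 7.38 + -3.50*i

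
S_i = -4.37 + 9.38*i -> [-4.37, 5.01, 14.39, 23.77, 33.15]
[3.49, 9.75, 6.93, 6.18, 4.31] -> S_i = Random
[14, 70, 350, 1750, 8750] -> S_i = 14*5^i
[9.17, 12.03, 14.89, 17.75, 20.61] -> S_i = 9.17 + 2.86*i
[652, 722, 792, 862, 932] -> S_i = 652 + 70*i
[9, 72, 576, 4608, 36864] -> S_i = 9*8^i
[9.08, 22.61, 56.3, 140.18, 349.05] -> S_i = 9.08*2.49^i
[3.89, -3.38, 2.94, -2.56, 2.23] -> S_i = 3.89*(-0.87)^i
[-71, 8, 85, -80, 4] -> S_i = Random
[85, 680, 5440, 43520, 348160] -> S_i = 85*8^i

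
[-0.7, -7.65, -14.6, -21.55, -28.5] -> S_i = -0.70 + -6.95*i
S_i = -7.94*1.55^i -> [-7.94, -12.31, -19.08, -29.57, -45.83]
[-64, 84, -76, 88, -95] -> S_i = Random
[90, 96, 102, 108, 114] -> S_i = 90 + 6*i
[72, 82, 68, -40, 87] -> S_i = Random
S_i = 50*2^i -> [50, 100, 200, 400, 800]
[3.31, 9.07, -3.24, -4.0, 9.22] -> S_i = Random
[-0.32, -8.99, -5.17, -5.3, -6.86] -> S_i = Random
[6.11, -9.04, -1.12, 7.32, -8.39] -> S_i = Random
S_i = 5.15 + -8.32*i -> [5.15, -3.17, -11.49, -19.81, -28.13]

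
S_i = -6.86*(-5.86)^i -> [-6.86, 40.2, -235.57, 1380.44, -8089.37]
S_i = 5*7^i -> [5, 35, 245, 1715, 12005]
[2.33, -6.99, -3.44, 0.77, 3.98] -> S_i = Random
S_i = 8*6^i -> [8, 48, 288, 1728, 10368]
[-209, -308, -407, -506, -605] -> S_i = -209 + -99*i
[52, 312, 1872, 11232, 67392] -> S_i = 52*6^i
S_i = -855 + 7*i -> [-855, -848, -841, -834, -827]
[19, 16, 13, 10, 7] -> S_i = 19 + -3*i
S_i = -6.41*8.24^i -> [-6.41, -52.82, -435.22, -3586.24, -29550.64]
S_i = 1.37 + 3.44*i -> [1.37, 4.81, 8.25, 11.69, 15.13]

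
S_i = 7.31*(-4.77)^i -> [7.31, -34.87, 166.32, -793.36, 3784.35]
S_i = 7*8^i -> [7, 56, 448, 3584, 28672]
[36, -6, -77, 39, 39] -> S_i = Random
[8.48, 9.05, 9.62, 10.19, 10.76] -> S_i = 8.48 + 0.57*i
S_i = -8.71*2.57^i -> [-8.71, -22.38, -57.53, -147.85, -379.97]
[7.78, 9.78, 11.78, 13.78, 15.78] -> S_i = 7.78 + 2.00*i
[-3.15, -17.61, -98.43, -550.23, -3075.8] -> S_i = -3.15*5.59^i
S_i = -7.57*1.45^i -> [-7.57, -10.98, -15.92, -23.08, -33.46]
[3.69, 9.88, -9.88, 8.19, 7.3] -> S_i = Random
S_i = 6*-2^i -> [6, -12, 24, -48, 96]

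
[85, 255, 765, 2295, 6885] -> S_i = 85*3^i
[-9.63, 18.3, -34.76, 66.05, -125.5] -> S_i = -9.63*(-1.90)^i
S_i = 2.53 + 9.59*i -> [2.53, 12.12, 21.71, 31.3, 40.89]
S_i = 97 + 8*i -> [97, 105, 113, 121, 129]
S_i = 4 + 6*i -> [4, 10, 16, 22, 28]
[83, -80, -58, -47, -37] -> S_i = Random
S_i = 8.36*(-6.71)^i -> [8.36, -56.1, 376.4, -2525.65, 16947.14]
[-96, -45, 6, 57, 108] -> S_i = -96 + 51*i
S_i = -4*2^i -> [-4, -8, -16, -32, -64]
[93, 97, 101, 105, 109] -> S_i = 93 + 4*i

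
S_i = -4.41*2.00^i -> [-4.41, -8.82, -17.64, -35.28, -70.56]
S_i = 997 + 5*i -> [997, 1002, 1007, 1012, 1017]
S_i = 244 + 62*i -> [244, 306, 368, 430, 492]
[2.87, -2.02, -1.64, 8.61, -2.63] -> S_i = Random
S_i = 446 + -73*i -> [446, 373, 300, 227, 154]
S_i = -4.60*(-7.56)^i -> [-4.6, 34.78, -262.91, 1987.57, -15026.06]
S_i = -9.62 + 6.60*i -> [-9.62, -3.02, 3.58, 10.18, 16.78]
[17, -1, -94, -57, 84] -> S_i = Random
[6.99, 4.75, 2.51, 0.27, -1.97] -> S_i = 6.99 + -2.24*i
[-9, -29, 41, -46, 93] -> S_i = Random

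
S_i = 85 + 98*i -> [85, 183, 281, 379, 477]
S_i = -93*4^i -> [-93, -372, -1488, -5952, -23808]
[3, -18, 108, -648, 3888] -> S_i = 3*-6^i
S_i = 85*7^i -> [85, 595, 4165, 29155, 204085]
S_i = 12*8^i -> [12, 96, 768, 6144, 49152]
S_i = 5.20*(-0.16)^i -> [5.2, -0.83, 0.13, -0.02, 0.0]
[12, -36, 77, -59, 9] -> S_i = Random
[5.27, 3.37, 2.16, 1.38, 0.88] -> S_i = 5.27*0.64^i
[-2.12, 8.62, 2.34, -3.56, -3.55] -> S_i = Random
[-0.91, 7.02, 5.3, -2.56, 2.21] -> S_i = Random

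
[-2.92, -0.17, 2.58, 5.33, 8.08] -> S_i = -2.92 + 2.75*i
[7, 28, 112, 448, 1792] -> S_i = 7*4^i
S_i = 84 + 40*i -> [84, 124, 164, 204, 244]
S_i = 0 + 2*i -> [0, 2, 4, 6, 8]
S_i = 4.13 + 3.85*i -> [4.13, 7.98, 11.83, 15.68, 19.53]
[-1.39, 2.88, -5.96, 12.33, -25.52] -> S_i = -1.39*(-2.07)^i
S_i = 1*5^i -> [1, 5, 25, 125, 625]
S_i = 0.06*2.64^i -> [0.06, 0.16, 0.42, 1.1, 2.91]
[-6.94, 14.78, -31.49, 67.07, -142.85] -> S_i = -6.94*(-2.13)^i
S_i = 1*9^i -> [1, 9, 81, 729, 6561]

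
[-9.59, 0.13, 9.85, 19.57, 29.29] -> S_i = -9.59 + 9.72*i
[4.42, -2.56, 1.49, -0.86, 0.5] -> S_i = 4.42*(-0.58)^i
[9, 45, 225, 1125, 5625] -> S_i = 9*5^i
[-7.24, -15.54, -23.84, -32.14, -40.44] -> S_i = -7.24 + -8.30*i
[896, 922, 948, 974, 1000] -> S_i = 896 + 26*i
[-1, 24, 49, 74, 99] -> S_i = -1 + 25*i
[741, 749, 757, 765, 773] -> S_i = 741 + 8*i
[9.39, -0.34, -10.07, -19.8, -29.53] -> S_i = 9.39 + -9.73*i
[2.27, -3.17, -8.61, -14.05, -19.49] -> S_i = 2.27 + -5.44*i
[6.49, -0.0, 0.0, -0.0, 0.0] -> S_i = 6.49*-0.00^i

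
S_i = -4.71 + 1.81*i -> [-4.71, -2.9, -1.09, 0.72, 2.53]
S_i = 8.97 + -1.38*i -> [8.97, 7.59, 6.21, 4.83, 3.45]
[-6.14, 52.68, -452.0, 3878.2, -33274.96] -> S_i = -6.14*(-8.58)^i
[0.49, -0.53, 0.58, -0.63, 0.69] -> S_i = 0.49*(-1.09)^i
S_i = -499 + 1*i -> [-499, -498, -497, -496, -495]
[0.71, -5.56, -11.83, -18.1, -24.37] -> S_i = 0.71 + -6.27*i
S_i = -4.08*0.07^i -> [-4.08, -0.29, -0.02, -0.0, -0.0]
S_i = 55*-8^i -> [55, -440, 3520, -28160, 225280]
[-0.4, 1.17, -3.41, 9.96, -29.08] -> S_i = -0.40*(-2.92)^i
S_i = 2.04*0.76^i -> [2.04, 1.55, 1.18, 0.9, 0.68]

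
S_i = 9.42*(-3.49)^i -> [9.42, -32.88, 114.74, -400.43, 1397.5]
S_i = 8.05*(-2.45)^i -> [8.05, -19.72, 48.32, -118.38, 290.04]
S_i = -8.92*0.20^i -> [-8.92, -1.78, -0.36, -0.07, -0.01]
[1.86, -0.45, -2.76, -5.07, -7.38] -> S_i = 1.86 + -2.31*i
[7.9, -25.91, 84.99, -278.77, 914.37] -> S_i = 7.90*(-3.28)^i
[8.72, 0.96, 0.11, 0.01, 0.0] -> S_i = 8.72*0.11^i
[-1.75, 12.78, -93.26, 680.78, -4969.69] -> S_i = -1.75*(-7.30)^i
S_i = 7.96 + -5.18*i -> [7.96, 2.78, -2.4, -7.58, -12.76]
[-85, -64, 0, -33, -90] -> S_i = Random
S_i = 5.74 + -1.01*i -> [5.74, 4.73, 3.72, 2.71, 1.7]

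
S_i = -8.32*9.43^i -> [-8.32, -78.46, -739.86, -6976.83, -65791.55]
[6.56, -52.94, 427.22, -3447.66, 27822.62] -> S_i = 6.56*(-8.07)^i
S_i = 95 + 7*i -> [95, 102, 109, 116, 123]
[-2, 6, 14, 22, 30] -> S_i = -2 + 8*i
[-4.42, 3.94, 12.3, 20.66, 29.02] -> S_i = -4.42 + 8.36*i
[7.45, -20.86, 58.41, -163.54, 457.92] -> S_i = 7.45*(-2.80)^i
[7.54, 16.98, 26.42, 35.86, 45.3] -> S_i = 7.54 + 9.44*i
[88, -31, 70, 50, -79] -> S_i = Random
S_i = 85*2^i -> [85, 170, 340, 680, 1360]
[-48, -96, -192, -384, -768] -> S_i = -48*2^i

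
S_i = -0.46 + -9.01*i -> [-0.46, -9.47, -18.48, -27.49, -36.5]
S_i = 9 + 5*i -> [9, 14, 19, 24, 29]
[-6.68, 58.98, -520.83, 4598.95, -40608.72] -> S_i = -6.68*(-8.83)^i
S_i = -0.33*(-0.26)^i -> [-0.33, 0.09, -0.02, 0.01, -0.0]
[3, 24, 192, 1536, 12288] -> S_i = 3*8^i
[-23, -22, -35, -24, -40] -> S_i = Random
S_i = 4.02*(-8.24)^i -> [4.02, -33.12, 272.95, -2249.09, 18532.54]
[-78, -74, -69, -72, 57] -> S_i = Random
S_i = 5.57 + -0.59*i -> [5.57, 4.98, 4.39, 3.8, 3.21]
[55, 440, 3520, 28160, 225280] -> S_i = 55*8^i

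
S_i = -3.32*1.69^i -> [-3.32, -5.61, -9.48, -16.03, -27.08]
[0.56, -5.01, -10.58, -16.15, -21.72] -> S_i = 0.56 + -5.57*i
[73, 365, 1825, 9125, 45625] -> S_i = 73*5^i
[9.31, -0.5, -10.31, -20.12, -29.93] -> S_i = 9.31 + -9.81*i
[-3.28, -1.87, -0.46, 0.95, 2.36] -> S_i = -3.28 + 1.41*i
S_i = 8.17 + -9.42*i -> [8.17, -1.25, -10.67, -20.09, -29.51]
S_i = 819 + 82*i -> [819, 901, 983, 1065, 1147]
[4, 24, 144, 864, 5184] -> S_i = 4*6^i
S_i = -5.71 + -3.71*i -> [-5.71, -9.42, -13.13, -16.84, -20.55]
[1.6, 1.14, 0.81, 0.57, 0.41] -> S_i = 1.60*0.71^i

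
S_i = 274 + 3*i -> [274, 277, 280, 283, 286]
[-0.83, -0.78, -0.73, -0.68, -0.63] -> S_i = -0.83 + 0.05*i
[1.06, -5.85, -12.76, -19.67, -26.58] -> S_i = 1.06 + -6.91*i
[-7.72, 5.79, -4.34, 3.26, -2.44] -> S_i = -7.72*(-0.75)^i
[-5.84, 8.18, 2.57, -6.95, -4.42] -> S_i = Random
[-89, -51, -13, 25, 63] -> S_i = -89 + 38*i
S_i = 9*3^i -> [9, 27, 81, 243, 729]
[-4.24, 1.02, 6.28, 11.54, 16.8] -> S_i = -4.24 + 5.26*i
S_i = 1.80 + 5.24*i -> [1.8, 7.04, 12.28, 17.52, 22.76]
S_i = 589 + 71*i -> [589, 660, 731, 802, 873]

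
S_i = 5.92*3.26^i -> [5.92, 19.3, 62.92, 205.1, 668.64]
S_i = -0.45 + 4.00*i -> [-0.45, 3.55, 7.55, 11.55, 15.55]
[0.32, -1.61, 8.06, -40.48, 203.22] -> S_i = 0.32*(-5.02)^i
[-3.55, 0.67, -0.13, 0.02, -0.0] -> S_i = -3.55*(-0.19)^i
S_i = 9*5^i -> [9, 45, 225, 1125, 5625]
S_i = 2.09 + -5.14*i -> [2.09, -3.05, -8.19, -13.33, -18.47]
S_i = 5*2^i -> [5, 10, 20, 40, 80]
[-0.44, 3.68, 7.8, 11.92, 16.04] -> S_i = -0.44 + 4.12*i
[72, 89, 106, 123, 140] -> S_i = 72 + 17*i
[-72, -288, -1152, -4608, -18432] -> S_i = -72*4^i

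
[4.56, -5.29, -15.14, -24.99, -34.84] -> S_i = 4.56 + -9.85*i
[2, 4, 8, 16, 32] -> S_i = 2*2^i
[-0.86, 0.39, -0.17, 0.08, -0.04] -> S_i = -0.86*(-0.45)^i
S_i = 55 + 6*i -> [55, 61, 67, 73, 79]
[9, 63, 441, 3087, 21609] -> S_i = 9*7^i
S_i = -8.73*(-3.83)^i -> [-8.73, 33.44, -128.06, 490.47, -1878.49]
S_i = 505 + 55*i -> [505, 560, 615, 670, 725]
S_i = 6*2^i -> [6, 12, 24, 48, 96]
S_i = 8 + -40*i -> [8, -32, -72, -112, -152]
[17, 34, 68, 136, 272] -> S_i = 17*2^i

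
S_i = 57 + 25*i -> [57, 82, 107, 132, 157]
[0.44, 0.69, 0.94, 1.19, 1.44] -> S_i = 0.44 + 0.25*i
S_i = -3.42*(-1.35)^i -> [-3.42, 4.62, -6.23, 8.41, -11.36]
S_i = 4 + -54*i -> [4, -50, -104, -158, -212]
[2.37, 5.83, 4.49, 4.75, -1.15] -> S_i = Random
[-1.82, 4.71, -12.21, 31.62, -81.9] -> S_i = -1.82*(-2.59)^i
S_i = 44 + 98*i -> [44, 142, 240, 338, 436]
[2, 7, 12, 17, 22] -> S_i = 2 + 5*i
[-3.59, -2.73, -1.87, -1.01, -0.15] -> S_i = -3.59 + 0.86*i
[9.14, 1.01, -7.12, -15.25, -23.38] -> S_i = 9.14 + -8.13*i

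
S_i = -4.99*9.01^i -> [-4.99, -44.96, -405.09, -3649.85, -32885.14]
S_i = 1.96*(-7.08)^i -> [1.96, -13.88, 98.25, -695.59, 4924.81]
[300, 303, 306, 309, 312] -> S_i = 300 + 3*i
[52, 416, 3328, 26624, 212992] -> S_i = 52*8^i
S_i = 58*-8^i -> [58, -464, 3712, -29696, 237568]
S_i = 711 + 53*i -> [711, 764, 817, 870, 923]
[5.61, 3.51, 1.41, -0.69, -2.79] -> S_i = 5.61 + -2.10*i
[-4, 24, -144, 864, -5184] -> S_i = -4*-6^i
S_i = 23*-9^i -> [23, -207, 1863, -16767, 150903]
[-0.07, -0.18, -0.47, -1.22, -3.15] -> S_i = -0.07*2.59^i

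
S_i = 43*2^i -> [43, 86, 172, 344, 688]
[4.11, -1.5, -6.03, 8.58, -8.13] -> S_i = Random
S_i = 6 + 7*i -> [6, 13, 20, 27, 34]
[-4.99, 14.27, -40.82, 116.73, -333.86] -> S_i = -4.99*(-2.86)^i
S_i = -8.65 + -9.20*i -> [-8.65, -17.85, -27.05, -36.25, -45.45]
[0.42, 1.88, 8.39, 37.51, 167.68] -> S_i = 0.42*4.47^i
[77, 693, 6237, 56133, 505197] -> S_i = 77*9^i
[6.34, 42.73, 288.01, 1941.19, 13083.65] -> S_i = 6.34*6.74^i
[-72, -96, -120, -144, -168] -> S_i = -72 + -24*i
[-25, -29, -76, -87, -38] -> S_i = Random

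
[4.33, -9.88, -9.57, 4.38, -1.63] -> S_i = Random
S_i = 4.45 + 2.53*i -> [4.45, 6.98, 9.51, 12.04, 14.57]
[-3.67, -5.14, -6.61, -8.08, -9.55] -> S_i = -3.67 + -1.47*i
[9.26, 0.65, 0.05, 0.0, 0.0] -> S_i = 9.26*0.07^i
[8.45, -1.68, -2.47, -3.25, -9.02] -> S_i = Random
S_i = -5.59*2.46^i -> [-5.59, -13.75, -33.83, -83.22, -204.72]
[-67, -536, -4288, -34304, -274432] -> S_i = -67*8^i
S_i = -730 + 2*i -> [-730, -728, -726, -724, -722]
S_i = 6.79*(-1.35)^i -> [6.79, -9.17, 12.37, -16.71, 22.55]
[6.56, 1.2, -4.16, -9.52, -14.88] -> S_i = 6.56 + -5.36*i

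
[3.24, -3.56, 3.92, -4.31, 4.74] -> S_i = 3.24*(-1.10)^i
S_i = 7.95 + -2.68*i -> [7.95, 5.27, 2.59, -0.09, -2.77]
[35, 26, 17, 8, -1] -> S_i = 35 + -9*i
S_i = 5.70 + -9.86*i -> [5.7, -4.16, -14.02, -23.88, -33.74]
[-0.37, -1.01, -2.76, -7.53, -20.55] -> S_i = -0.37*2.73^i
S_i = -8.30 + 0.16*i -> [-8.3, -8.14, -7.98, -7.82, -7.66]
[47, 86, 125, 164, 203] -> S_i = 47 + 39*i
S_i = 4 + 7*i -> [4, 11, 18, 25, 32]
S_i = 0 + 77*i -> [0, 77, 154, 231, 308]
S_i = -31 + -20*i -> [-31, -51, -71, -91, -111]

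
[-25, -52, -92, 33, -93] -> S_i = Random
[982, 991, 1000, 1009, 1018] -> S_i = 982 + 9*i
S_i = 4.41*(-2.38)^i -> [4.41, -10.5, 24.98, -59.45, 141.5]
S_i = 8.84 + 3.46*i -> [8.84, 12.3, 15.76, 19.22, 22.68]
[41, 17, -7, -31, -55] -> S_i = 41 + -24*i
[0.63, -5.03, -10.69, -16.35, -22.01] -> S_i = 0.63 + -5.66*i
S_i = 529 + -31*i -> [529, 498, 467, 436, 405]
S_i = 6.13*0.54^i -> [6.13, 3.31, 1.79, 0.97, 0.52]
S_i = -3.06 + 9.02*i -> [-3.06, 5.96, 14.98, 24.0, 33.02]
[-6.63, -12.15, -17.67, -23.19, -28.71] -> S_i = -6.63 + -5.52*i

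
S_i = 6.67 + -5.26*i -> [6.67, 1.41, -3.85, -9.11, -14.37]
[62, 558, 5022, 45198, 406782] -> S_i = 62*9^i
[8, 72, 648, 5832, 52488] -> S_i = 8*9^i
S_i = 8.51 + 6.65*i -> [8.51, 15.16, 21.81, 28.46, 35.11]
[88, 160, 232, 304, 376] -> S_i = 88 + 72*i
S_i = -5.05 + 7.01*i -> [-5.05, 1.96, 8.97, 15.98, 22.99]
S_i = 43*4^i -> [43, 172, 688, 2752, 11008]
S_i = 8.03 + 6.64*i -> [8.03, 14.67, 21.31, 27.95, 34.59]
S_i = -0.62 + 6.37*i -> [-0.62, 5.75, 12.12, 18.49, 24.86]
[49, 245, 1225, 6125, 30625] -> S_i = 49*5^i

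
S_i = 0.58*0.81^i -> [0.58, 0.47, 0.38, 0.31, 0.25]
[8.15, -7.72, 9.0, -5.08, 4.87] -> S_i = Random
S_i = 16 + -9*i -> [16, 7, -2, -11, -20]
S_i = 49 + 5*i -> [49, 54, 59, 64, 69]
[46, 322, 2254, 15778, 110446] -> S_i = 46*7^i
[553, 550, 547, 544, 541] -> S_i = 553 + -3*i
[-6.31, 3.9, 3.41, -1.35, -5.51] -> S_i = Random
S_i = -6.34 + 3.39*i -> [-6.34, -2.95, 0.44, 3.83, 7.22]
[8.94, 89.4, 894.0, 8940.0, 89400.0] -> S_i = 8.94*10.00^i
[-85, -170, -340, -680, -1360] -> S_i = -85*2^i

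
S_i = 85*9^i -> [85, 765, 6885, 61965, 557685]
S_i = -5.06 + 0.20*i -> [-5.06, -4.86, -4.66, -4.46, -4.26]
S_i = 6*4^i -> [6, 24, 96, 384, 1536]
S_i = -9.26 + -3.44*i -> [-9.26, -12.7, -16.14, -19.58, -23.02]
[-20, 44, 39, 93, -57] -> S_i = Random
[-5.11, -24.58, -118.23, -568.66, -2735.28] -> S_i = -5.11*4.81^i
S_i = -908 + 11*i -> [-908, -897, -886, -875, -864]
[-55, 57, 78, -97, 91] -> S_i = Random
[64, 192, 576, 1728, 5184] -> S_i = 64*3^i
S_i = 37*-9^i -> [37, -333, 2997, -26973, 242757]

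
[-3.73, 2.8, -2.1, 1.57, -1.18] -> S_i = -3.73*(-0.75)^i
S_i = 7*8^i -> [7, 56, 448, 3584, 28672]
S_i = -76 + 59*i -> [-76, -17, 42, 101, 160]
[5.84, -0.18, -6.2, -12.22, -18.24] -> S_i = 5.84 + -6.02*i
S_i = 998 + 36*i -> [998, 1034, 1070, 1106, 1142]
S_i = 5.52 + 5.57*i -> [5.52, 11.09, 16.66, 22.23, 27.8]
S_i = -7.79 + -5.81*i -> [-7.79, -13.6, -19.41, -25.22, -31.03]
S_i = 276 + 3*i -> [276, 279, 282, 285, 288]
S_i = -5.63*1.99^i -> [-5.63, -11.2, -22.3, -44.37, -88.29]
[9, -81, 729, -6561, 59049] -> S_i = 9*-9^i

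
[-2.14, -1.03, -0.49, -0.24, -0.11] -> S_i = -2.14*0.48^i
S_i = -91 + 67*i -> [-91, -24, 43, 110, 177]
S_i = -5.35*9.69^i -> [-5.35, -51.84, -502.34, -4867.71, -47168.16]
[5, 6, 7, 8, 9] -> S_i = 5 + 1*i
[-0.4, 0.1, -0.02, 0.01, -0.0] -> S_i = -0.40*(-0.25)^i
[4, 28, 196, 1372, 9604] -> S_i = 4*7^i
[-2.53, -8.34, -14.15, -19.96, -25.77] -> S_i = -2.53 + -5.81*i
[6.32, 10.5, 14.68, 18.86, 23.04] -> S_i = 6.32 + 4.18*i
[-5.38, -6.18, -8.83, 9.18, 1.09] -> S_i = Random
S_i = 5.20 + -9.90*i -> [5.2, -4.7, -14.6, -24.5, -34.4]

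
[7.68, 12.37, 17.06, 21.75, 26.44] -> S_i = 7.68 + 4.69*i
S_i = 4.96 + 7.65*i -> [4.96, 12.61, 20.26, 27.91, 35.56]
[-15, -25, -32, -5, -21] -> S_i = Random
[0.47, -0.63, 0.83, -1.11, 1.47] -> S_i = 0.47*(-1.33)^i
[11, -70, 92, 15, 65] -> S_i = Random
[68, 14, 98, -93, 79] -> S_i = Random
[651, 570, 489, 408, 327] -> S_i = 651 + -81*i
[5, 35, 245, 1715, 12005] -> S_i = 5*7^i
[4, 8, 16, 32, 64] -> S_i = 4*2^i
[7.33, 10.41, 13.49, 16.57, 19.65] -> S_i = 7.33 + 3.08*i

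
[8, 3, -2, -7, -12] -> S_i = 8 + -5*i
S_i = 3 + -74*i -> [3, -71, -145, -219, -293]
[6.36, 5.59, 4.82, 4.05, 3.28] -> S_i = 6.36 + -0.77*i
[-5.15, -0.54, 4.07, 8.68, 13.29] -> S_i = -5.15 + 4.61*i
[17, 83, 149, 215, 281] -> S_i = 17 + 66*i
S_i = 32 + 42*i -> [32, 74, 116, 158, 200]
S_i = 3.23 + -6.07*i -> [3.23, -2.84, -8.91, -14.98, -21.05]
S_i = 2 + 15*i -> [2, 17, 32, 47, 62]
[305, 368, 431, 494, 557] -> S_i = 305 + 63*i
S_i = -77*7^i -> [-77, -539, -3773, -26411, -184877]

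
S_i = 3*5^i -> [3, 15, 75, 375, 1875]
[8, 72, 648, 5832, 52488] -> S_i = 8*9^i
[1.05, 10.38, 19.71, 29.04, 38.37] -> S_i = 1.05 + 9.33*i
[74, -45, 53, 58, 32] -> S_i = Random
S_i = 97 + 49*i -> [97, 146, 195, 244, 293]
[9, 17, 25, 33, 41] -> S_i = 9 + 8*i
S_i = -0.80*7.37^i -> [-0.8, -5.9, -43.45, -320.25, -2360.26]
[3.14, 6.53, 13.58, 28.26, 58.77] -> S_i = 3.14*2.08^i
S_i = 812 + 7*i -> [812, 819, 826, 833, 840]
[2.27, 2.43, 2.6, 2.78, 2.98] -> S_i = 2.27*1.07^i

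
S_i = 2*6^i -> [2, 12, 72, 432, 2592]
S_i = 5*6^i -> [5, 30, 180, 1080, 6480]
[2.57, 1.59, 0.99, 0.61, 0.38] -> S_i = 2.57*0.62^i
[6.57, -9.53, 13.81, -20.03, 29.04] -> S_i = 6.57*(-1.45)^i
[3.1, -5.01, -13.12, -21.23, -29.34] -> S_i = 3.10 + -8.11*i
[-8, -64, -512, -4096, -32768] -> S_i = -8*8^i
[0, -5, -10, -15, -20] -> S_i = 0 + -5*i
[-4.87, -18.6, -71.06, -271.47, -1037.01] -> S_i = -4.87*3.82^i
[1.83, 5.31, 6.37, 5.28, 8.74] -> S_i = Random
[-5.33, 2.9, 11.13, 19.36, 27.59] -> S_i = -5.33 + 8.23*i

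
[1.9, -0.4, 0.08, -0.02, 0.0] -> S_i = 1.90*(-0.21)^i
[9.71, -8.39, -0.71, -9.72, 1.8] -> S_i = Random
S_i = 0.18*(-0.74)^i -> [0.18, -0.13, 0.1, -0.07, 0.05]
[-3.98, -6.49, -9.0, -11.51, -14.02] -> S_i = -3.98 + -2.51*i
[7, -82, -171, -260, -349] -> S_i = 7 + -89*i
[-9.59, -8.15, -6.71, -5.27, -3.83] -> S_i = -9.59 + 1.44*i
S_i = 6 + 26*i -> [6, 32, 58, 84, 110]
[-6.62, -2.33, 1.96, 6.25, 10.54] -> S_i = -6.62 + 4.29*i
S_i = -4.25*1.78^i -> [-4.25, -7.56, -13.47, -23.97, -42.66]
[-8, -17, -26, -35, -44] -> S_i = -8 + -9*i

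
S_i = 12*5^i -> [12, 60, 300, 1500, 7500]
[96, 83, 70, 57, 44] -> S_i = 96 + -13*i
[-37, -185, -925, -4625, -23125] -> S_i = -37*5^i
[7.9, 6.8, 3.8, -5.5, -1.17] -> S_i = Random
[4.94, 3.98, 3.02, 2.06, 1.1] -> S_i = 4.94 + -0.96*i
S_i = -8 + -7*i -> [-8, -15, -22, -29, -36]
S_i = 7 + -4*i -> [7, 3, -1, -5, -9]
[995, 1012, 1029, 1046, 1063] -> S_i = 995 + 17*i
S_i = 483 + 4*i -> [483, 487, 491, 495, 499]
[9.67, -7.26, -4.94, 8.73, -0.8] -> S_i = Random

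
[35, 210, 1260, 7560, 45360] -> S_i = 35*6^i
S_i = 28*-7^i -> [28, -196, 1372, -9604, 67228]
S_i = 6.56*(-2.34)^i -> [6.56, -15.35, 35.92, -84.05, 196.68]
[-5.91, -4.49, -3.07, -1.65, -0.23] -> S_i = -5.91 + 1.42*i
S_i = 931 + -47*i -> [931, 884, 837, 790, 743]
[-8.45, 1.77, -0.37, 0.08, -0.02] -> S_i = -8.45*(-0.21)^i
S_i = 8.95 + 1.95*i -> [8.95, 10.9, 12.85, 14.8, 16.75]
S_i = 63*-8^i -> [63, -504, 4032, -32256, 258048]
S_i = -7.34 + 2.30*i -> [-7.34, -5.04, -2.74, -0.44, 1.86]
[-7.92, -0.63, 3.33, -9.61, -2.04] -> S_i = Random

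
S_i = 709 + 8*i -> [709, 717, 725, 733, 741]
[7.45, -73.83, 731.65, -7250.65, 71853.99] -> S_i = 7.45*(-9.91)^i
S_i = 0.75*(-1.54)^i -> [0.75, -1.16, 1.78, -2.74, 4.22]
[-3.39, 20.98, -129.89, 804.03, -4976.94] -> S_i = -3.39*(-6.19)^i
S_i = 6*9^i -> [6, 54, 486, 4374, 39366]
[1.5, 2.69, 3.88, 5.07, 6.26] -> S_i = 1.50 + 1.19*i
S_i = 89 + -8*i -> [89, 81, 73, 65, 57]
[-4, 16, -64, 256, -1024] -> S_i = -4*-4^i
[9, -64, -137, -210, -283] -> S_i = 9 + -73*i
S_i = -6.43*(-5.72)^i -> [-6.43, 36.78, -210.38, 1203.37, -6883.27]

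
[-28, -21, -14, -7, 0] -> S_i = -28 + 7*i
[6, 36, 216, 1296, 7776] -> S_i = 6*6^i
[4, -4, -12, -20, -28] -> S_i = 4 + -8*i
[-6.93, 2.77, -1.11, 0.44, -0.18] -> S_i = -6.93*(-0.40)^i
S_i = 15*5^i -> [15, 75, 375, 1875, 9375]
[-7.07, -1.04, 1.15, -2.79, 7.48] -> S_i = Random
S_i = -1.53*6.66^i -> [-1.53, -10.19, -67.86, -451.97, -3010.15]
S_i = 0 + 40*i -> [0, 40, 80, 120, 160]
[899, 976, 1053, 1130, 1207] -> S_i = 899 + 77*i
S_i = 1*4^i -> [1, 4, 16, 64, 256]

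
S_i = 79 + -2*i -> [79, 77, 75, 73, 71]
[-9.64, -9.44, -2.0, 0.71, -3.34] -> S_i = Random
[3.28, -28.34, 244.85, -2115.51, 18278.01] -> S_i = 3.28*(-8.64)^i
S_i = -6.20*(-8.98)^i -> [-6.2, 55.68, -499.97, 4489.73, -40317.82]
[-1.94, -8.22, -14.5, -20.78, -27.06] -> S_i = -1.94 + -6.28*i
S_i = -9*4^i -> [-9, -36, -144, -576, -2304]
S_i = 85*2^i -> [85, 170, 340, 680, 1360]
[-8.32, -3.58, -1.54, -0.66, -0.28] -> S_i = -8.32*0.43^i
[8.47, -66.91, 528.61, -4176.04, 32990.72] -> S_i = 8.47*(-7.90)^i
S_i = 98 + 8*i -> [98, 106, 114, 122, 130]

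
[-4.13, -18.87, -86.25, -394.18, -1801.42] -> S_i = -4.13*4.57^i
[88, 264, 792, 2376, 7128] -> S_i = 88*3^i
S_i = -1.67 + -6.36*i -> [-1.67, -8.03, -14.39, -20.75, -27.11]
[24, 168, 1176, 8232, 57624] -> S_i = 24*7^i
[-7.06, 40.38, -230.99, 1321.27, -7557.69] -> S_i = -7.06*(-5.72)^i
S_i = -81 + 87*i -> [-81, 6, 93, 180, 267]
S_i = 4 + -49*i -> [4, -45, -94, -143, -192]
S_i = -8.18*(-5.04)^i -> [-8.18, 41.23, -207.79, 1047.24, -5278.07]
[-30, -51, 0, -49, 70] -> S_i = Random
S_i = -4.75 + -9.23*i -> [-4.75, -13.98, -23.21, -32.44, -41.67]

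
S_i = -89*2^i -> [-89, -178, -356, -712, -1424]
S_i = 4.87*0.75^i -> [4.87, 3.65, 2.74, 2.05, 1.54]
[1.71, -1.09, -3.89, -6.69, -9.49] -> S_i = 1.71 + -2.80*i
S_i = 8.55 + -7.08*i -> [8.55, 1.47, -5.61, -12.69, -19.77]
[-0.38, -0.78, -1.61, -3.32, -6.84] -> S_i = -0.38*2.06^i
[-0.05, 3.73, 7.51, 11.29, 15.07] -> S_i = -0.05 + 3.78*i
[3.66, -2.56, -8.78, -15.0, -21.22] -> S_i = 3.66 + -6.22*i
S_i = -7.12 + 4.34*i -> [-7.12, -2.78, 1.56, 5.9, 10.24]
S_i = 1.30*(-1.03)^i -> [1.3, -1.34, 1.38, -1.42, 1.46]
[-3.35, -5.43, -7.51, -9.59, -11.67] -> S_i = -3.35 + -2.08*i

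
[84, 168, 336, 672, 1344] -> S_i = 84*2^i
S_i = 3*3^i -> [3, 9, 27, 81, 243]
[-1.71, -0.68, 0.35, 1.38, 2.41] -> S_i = -1.71 + 1.03*i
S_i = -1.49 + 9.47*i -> [-1.49, 7.98, 17.45, 26.92, 36.39]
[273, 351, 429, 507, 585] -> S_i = 273 + 78*i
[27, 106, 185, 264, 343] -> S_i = 27 + 79*i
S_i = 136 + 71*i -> [136, 207, 278, 349, 420]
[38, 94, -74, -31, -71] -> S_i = Random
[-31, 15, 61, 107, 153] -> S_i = -31 + 46*i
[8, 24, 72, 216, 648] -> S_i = 8*3^i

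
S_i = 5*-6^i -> [5, -30, 180, -1080, 6480]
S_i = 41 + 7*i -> [41, 48, 55, 62, 69]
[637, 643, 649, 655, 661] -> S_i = 637 + 6*i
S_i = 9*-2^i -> [9, -18, 36, -72, 144]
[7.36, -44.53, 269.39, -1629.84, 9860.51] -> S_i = 7.36*(-6.05)^i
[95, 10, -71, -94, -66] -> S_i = Random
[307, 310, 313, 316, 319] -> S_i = 307 + 3*i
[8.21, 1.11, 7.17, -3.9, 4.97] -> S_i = Random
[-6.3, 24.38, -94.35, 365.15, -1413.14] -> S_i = -6.30*(-3.87)^i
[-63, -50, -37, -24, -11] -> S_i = -63 + 13*i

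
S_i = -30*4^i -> [-30, -120, -480, -1920, -7680]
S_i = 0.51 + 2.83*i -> [0.51, 3.34, 6.17, 9.0, 11.83]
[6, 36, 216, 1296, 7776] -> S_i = 6*6^i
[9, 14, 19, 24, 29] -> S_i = 9 + 5*i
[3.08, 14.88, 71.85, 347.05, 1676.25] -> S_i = 3.08*4.83^i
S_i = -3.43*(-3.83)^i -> [-3.43, 13.14, -50.31, 192.7, -738.06]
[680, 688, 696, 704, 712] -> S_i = 680 + 8*i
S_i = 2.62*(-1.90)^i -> [2.62, -4.98, 9.46, -17.97, 34.14]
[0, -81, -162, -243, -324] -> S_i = 0 + -81*i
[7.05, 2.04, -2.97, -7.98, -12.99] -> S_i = 7.05 + -5.01*i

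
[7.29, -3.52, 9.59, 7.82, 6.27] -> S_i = Random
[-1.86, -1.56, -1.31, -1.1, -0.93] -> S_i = -1.86*0.84^i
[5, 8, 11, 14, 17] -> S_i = 5 + 3*i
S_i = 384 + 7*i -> [384, 391, 398, 405, 412]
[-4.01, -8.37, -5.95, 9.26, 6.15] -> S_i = Random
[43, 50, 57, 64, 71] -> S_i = 43 + 7*i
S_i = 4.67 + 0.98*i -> [4.67, 5.65, 6.63, 7.61, 8.59]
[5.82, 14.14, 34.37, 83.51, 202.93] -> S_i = 5.82*2.43^i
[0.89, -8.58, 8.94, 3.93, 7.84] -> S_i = Random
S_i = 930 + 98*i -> [930, 1028, 1126, 1224, 1322]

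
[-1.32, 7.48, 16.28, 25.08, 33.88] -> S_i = -1.32 + 8.80*i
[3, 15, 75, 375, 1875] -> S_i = 3*5^i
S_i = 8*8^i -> [8, 64, 512, 4096, 32768]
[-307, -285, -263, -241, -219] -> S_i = -307 + 22*i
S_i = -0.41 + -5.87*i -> [-0.41, -6.28, -12.15, -18.02, -23.89]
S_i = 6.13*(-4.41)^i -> [6.13, -27.03, 119.22, -525.75, 2318.54]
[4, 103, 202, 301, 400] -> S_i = 4 + 99*i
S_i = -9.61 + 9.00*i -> [-9.61, -0.61, 8.39, 17.39, 26.39]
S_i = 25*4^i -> [25, 100, 400, 1600, 6400]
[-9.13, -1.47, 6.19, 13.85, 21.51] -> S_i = -9.13 + 7.66*i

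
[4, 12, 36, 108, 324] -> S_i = 4*3^i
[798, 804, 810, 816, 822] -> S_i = 798 + 6*i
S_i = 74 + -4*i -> [74, 70, 66, 62, 58]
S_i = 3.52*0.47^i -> [3.52, 1.65, 0.78, 0.37, 0.17]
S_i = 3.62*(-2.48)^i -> [3.62, -8.98, 22.26, -55.22, 136.94]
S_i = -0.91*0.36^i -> [-0.91, -0.33, -0.12, -0.04, -0.02]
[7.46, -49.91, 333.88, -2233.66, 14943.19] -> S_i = 7.46*(-6.69)^i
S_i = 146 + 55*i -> [146, 201, 256, 311, 366]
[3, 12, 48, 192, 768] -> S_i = 3*4^i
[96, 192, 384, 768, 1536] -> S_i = 96*2^i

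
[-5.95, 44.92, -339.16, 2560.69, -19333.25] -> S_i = -5.95*(-7.55)^i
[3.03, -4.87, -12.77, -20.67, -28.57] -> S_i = 3.03 + -7.90*i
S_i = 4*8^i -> [4, 32, 256, 2048, 16384]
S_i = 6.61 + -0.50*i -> [6.61, 6.11, 5.61, 5.11, 4.61]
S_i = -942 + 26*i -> [-942, -916, -890, -864, -838]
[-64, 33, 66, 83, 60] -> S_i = Random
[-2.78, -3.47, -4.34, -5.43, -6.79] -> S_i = -2.78*1.25^i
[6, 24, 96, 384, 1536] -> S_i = 6*4^i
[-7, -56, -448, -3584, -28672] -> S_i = -7*8^i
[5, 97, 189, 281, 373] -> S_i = 5 + 92*i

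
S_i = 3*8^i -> [3, 24, 192, 1536, 12288]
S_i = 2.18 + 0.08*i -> [2.18, 2.26, 2.34, 2.42, 2.5]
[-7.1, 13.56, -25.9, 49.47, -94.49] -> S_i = -7.10*(-1.91)^i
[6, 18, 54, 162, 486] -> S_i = 6*3^i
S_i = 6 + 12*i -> [6, 18, 30, 42, 54]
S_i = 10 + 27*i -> [10, 37, 64, 91, 118]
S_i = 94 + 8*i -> [94, 102, 110, 118, 126]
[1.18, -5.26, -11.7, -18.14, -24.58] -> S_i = 1.18 + -6.44*i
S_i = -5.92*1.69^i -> [-5.92, -10.0, -16.91, -28.57, -48.29]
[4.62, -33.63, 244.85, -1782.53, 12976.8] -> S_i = 4.62*(-7.28)^i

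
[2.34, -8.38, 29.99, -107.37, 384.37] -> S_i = 2.34*(-3.58)^i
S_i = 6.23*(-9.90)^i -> [6.23, -61.68, 610.6, -6044.96, 59845.13]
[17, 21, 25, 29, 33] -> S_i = 17 + 4*i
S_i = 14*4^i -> [14, 56, 224, 896, 3584]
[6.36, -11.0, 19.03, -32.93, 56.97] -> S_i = 6.36*(-1.73)^i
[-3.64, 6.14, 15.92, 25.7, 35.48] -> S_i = -3.64 + 9.78*i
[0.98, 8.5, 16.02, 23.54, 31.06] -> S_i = 0.98 + 7.52*i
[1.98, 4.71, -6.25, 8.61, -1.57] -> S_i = Random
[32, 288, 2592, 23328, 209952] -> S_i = 32*9^i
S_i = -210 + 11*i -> [-210, -199, -188, -177, -166]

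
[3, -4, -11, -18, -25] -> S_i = 3 + -7*i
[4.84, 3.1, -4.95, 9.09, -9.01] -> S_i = Random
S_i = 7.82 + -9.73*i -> [7.82, -1.91, -11.64, -21.37, -31.1]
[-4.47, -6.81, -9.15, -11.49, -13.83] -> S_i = -4.47 + -2.34*i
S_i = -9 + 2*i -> [-9, -7, -5, -3, -1]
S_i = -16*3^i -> [-16, -48, -144, -432, -1296]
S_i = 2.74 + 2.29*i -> [2.74, 5.03, 7.32, 9.61, 11.9]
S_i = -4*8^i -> [-4, -32, -256, -2048, -16384]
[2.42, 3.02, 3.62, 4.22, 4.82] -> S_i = 2.42 + 0.60*i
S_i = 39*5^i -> [39, 195, 975, 4875, 24375]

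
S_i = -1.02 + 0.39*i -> [-1.02, -0.63, -0.24, 0.15, 0.54]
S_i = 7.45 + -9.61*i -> [7.45, -2.16, -11.77, -21.38, -30.99]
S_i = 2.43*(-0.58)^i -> [2.43, -1.41, 0.82, -0.47, 0.27]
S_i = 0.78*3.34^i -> [0.78, 2.61, 8.7, 29.06, 97.07]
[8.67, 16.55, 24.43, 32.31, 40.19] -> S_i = 8.67 + 7.88*i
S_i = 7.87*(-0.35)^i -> [7.87, -2.75, 0.96, -0.34, 0.12]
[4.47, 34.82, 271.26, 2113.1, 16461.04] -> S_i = 4.47*7.79^i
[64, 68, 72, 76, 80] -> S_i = 64 + 4*i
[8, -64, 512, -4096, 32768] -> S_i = 8*-8^i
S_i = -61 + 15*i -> [-61, -46, -31, -16, -1]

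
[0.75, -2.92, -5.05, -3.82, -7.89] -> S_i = Random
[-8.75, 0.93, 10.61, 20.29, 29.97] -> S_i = -8.75 + 9.68*i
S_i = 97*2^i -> [97, 194, 388, 776, 1552]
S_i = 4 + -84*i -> [4, -80, -164, -248, -332]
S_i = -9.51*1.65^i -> [-9.51, -15.69, -25.89, -42.72, -70.49]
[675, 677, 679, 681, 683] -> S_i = 675 + 2*i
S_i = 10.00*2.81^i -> [10.0, 28.1, 78.96, 221.88, 623.48]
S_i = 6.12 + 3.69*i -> [6.12, 9.81, 13.5, 17.19, 20.88]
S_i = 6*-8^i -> [6, -48, 384, -3072, 24576]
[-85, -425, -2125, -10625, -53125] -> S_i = -85*5^i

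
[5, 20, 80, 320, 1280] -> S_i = 5*4^i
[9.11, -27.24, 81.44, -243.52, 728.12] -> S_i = 9.11*(-2.99)^i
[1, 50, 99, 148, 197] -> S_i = 1 + 49*i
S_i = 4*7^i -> [4, 28, 196, 1372, 9604]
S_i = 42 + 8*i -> [42, 50, 58, 66, 74]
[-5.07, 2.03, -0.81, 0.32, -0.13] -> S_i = -5.07*(-0.40)^i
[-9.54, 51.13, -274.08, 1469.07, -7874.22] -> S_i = -9.54*(-5.36)^i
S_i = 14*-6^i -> [14, -84, 504, -3024, 18144]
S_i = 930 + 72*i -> [930, 1002, 1074, 1146, 1218]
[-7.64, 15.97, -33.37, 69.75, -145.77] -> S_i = -7.64*(-2.09)^i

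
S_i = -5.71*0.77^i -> [-5.71, -4.4, -3.39, -2.61, -2.01]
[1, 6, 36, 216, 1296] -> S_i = 1*6^i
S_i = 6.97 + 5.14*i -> [6.97, 12.11, 17.25, 22.39, 27.53]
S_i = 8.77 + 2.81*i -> [8.77, 11.58, 14.39, 17.2, 20.01]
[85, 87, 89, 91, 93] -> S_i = 85 + 2*i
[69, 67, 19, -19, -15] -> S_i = Random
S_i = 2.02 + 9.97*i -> [2.02, 11.99, 21.96, 31.93, 41.9]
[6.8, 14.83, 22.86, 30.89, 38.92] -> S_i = 6.80 + 8.03*i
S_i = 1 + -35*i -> [1, -34, -69, -104, -139]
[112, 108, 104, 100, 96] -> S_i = 112 + -4*i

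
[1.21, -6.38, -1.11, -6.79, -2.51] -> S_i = Random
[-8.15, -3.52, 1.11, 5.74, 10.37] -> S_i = -8.15 + 4.63*i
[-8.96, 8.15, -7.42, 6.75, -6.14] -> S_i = -8.96*(-0.91)^i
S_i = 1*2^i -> [1, 2, 4, 8, 16]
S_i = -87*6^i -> [-87, -522, -3132, -18792, -112752]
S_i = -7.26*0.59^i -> [-7.26, -4.28, -2.53, -1.49, -0.88]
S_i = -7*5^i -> [-7, -35, -175, -875, -4375]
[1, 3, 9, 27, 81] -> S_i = 1*3^i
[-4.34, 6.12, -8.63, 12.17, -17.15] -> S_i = -4.34*(-1.41)^i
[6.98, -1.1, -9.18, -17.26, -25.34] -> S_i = 6.98 + -8.08*i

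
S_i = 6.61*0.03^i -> [6.61, 0.2, 0.01, 0.0, 0.0]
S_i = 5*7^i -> [5, 35, 245, 1715, 12005]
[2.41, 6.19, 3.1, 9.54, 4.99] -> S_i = Random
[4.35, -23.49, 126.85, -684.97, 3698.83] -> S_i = 4.35*(-5.40)^i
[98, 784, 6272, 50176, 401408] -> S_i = 98*8^i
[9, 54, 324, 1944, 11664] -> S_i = 9*6^i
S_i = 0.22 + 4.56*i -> [0.22, 4.78, 9.34, 13.9, 18.46]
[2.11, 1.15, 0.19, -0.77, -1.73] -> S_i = 2.11 + -0.96*i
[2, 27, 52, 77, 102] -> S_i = 2 + 25*i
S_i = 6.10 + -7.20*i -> [6.1, -1.1, -8.3, -15.5, -22.7]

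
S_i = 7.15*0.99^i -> [7.15, 7.08, 7.01, 6.94, 6.87]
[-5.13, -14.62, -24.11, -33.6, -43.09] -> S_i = -5.13 + -9.49*i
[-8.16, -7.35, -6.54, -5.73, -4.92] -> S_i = -8.16 + 0.81*i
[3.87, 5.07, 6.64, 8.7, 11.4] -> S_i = 3.87*1.31^i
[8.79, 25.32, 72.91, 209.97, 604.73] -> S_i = 8.79*2.88^i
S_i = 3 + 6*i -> [3, 9, 15, 21, 27]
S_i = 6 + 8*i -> [6, 14, 22, 30, 38]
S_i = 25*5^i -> [25, 125, 625, 3125, 15625]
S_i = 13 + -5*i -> [13, 8, 3, -2, -7]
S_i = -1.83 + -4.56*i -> [-1.83, -6.39, -10.95, -15.51, -20.07]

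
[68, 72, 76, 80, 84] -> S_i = 68 + 4*i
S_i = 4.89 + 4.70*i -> [4.89, 9.59, 14.29, 18.99, 23.69]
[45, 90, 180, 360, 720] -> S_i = 45*2^i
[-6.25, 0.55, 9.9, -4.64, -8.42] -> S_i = Random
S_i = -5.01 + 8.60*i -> [-5.01, 3.59, 12.19, 20.79, 29.39]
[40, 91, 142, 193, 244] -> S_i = 40 + 51*i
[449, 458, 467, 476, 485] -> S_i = 449 + 9*i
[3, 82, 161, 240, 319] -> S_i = 3 + 79*i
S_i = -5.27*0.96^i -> [-5.27, -5.06, -4.86, -4.66, -4.48]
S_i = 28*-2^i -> [28, -56, 112, -224, 448]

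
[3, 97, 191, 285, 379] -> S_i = 3 + 94*i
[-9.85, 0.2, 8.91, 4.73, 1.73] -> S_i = Random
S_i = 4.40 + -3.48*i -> [4.4, 0.92, -2.56, -6.04, -9.52]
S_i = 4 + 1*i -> [4, 5, 6, 7, 8]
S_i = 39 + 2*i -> [39, 41, 43, 45, 47]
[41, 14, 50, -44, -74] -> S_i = Random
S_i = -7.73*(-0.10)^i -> [-7.73, 0.77, -0.08, 0.01, -0.0]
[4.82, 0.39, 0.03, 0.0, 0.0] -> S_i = 4.82*0.08^i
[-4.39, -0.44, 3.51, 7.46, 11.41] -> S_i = -4.39 + 3.95*i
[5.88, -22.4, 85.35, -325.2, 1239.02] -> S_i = 5.88*(-3.81)^i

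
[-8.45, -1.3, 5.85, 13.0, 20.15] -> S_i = -8.45 + 7.15*i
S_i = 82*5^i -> [82, 410, 2050, 10250, 51250]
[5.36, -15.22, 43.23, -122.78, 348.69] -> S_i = 5.36*(-2.84)^i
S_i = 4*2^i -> [4, 8, 16, 32, 64]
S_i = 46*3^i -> [46, 138, 414, 1242, 3726]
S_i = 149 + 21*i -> [149, 170, 191, 212, 233]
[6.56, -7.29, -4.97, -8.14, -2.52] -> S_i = Random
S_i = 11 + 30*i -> [11, 41, 71, 101, 131]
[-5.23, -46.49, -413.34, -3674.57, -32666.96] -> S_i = -5.23*8.89^i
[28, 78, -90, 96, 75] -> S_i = Random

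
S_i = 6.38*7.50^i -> [6.38, 47.85, 358.88, 2691.56, 20186.72]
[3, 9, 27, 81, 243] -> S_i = 3*3^i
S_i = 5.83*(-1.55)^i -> [5.83, -9.04, 14.01, -21.71, 33.65]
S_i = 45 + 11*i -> [45, 56, 67, 78, 89]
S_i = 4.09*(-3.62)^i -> [4.09, -14.81, 53.6, -194.02, 702.36]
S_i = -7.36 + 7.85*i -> [-7.36, 0.49, 8.34, 16.19, 24.04]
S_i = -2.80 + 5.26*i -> [-2.8, 2.46, 7.72, 12.98, 18.24]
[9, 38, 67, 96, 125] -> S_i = 9 + 29*i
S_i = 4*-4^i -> [4, -16, 64, -256, 1024]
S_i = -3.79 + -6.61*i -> [-3.79, -10.4, -17.01, -23.62, -30.23]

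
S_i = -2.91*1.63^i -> [-2.91, -4.74, -7.73, -12.6, -20.54]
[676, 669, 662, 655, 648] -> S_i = 676 + -7*i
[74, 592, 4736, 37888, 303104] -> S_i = 74*8^i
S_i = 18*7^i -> [18, 126, 882, 6174, 43218]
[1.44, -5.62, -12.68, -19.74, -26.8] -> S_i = 1.44 + -7.06*i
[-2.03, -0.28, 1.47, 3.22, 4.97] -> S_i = -2.03 + 1.75*i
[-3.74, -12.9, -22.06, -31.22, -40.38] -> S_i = -3.74 + -9.16*i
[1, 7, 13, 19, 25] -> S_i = 1 + 6*i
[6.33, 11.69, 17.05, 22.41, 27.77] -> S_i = 6.33 + 5.36*i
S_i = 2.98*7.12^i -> [2.98, 21.22, 151.07, 1075.61, 7658.37]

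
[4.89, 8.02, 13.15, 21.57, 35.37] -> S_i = 4.89*1.64^i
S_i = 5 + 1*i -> [5, 6, 7, 8, 9]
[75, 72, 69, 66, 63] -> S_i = 75 + -3*i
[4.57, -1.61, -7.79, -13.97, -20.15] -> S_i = 4.57 + -6.18*i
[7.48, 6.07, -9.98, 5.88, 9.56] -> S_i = Random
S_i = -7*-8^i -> [-7, 56, -448, 3584, -28672]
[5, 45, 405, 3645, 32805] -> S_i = 5*9^i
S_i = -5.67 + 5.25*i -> [-5.67, -0.42, 4.83, 10.08, 15.33]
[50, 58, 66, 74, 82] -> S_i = 50 + 8*i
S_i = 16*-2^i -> [16, -32, 64, -128, 256]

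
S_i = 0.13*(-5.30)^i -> [0.13, -0.69, 3.65, -19.35, 102.58]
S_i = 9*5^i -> [9, 45, 225, 1125, 5625]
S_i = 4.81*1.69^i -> [4.81, 8.13, 13.74, 23.22, 39.24]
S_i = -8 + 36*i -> [-8, 28, 64, 100, 136]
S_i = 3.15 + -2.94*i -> [3.15, 0.21, -2.73, -5.67, -8.61]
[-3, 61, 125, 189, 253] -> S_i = -3 + 64*i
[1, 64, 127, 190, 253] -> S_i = 1 + 63*i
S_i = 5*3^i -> [5, 15, 45, 135, 405]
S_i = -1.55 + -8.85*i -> [-1.55, -10.4, -19.25, -28.1, -36.95]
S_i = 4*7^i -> [4, 28, 196, 1372, 9604]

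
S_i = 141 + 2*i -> [141, 143, 145, 147, 149]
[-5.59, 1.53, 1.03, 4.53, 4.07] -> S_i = Random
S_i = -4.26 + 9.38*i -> [-4.26, 5.12, 14.5, 23.88, 33.26]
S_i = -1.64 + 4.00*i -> [-1.64, 2.36, 6.36, 10.36, 14.36]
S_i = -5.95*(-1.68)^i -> [-5.95, 10.0, -16.79, 28.21, -47.4]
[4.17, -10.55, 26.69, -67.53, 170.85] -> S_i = 4.17*(-2.53)^i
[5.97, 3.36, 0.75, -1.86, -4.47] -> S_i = 5.97 + -2.61*i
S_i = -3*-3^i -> [-3, 9, -27, 81, -243]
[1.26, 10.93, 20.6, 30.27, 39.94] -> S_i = 1.26 + 9.67*i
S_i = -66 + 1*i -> [-66, -65, -64, -63, -62]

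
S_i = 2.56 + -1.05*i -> [2.56, 1.51, 0.46, -0.59, -1.64]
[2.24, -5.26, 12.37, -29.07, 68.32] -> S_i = 2.24*(-2.35)^i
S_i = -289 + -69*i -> [-289, -358, -427, -496, -565]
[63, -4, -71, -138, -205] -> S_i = 63 + -67*i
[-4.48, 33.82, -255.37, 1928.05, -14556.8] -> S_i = -4.48*(-7.55)^i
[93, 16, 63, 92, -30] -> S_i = Random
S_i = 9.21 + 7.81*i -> [9.21, 17.02, 24.83, 32.64, 40.45]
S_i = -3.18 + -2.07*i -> [-3.18, -5.25, -7.32, -9.39, -11.46]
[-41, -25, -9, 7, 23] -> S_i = -41 + 16*i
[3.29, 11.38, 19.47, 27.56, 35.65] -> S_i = 3.29 + 8.09*i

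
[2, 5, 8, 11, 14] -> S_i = 2 + 3*i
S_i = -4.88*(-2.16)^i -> [-4.88, 10.54, -22.77, 49.18, -106.23]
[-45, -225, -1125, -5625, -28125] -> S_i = -45*5^i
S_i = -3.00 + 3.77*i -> [-3.0, 0.77, 4.54, 8.31, 12.08]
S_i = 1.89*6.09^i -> [1.89, 11.51, 70.1, 426.89, 2599.75]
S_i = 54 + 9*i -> [54, 63, 72, 81, 90]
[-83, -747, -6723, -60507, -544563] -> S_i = -83*9^i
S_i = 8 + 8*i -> [8, 16, 24, 32, 40]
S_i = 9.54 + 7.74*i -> [9.54, 17.28, 25.02, 32.76, 40.5]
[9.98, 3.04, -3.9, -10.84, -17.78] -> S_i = 9.98 + -6.94*i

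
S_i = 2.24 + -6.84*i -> [2.24, -4.6, -11.44, -18.28, -25.12]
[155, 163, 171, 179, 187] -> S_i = 155 + 8*i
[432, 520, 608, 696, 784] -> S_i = 432 + 88*i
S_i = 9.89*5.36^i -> [9.89, 53.01, 284.14, 1522.97, 8163.11]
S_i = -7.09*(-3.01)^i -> [-7.09, 21.34, -64.24, 193.35, -581.99]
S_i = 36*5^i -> [36, 180, 900, 4500, 22500]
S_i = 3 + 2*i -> [3, 5, 7, 9, 11]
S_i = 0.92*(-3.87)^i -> [0.92, -3.56, 13.78, -53.32, 206.36]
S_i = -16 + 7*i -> [-16, -9, -2, 5, 12]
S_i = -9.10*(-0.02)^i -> [-9.1, 0.18, -0.0, 0.0, -0.0]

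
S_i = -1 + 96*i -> [-1, 95, 191, 287, 383]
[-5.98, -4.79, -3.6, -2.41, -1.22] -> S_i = -5.98 + 1.19*i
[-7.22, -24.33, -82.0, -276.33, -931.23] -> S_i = -7.22*3.37^i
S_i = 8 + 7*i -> [8, 15, 22, 29, 36]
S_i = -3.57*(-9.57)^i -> [-3.57, 34.16, -326.96, 3128.99, -29944.42]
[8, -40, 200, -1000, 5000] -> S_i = 8*-5^i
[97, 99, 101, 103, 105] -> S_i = 97 + 2*i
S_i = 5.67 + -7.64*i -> [5.67, -1.97, -9.61, -17.25, -24.89]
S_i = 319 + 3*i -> [319, 322, 325, 328, 331]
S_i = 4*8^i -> [4, 32, 256, 2048, 16384]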